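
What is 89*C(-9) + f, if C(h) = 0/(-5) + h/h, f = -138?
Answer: -49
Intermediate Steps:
C(h) = 1 (C(h) = 0*(-1/5) + 1 = 0 + 1 = 1)
89*C(-9) + f = 89*1 - 138 = 89 - 138 = -49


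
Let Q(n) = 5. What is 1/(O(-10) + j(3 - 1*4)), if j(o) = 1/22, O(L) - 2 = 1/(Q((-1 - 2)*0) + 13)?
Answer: 99/208 ≈ 0.47596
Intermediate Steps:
O(L) = 37/18 (O(L) = 2 + 1/(5 + 13) = 2 + 1/18 = 37/18)
j(o) = 1/22
1/(O(-10) + j(3 - 1*4)) = 1/(37/18 + 1/22) = 1/(208/99) = 99/208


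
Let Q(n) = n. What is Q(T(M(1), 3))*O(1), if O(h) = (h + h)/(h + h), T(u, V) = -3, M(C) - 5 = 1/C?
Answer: -3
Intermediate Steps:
M(C) = 5 + 1/C
O(h) = 1 (O(h) = (2*h)/((2*h)) = (2*h)*(1/(2*h)) = 1)
Q(T(M(1), 3))*O(1) = -3*1 = -3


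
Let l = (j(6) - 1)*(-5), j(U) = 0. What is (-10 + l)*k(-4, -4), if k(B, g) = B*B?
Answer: -80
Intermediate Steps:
k(B, g) = B²
l = 5 (l = (0 - 1)*(-5) = -1*(-5) = 5)
(-10 + l)*k(-4, -4) = (-10 + 5)*(-4)² = -5*16 = -80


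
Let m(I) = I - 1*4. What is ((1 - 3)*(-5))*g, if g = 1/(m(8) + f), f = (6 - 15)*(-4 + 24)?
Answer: -5/88 ≈ -0.056818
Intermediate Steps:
f = -180 (f = -9*20 = -180)
m(I) = -4 + I (m(I) = I - 4 = -4 + I)
g = -1/176 (g = 1/((-4 + 8) - 180) = 1/(4 - 180) = 1/(-176) = -1/176 ≈ -0.0056818)
((1 - 3)*(-5))*g = ((1 - 3)*(-5))*(-1/176) = -2*(-5)*(-1/176) = 10*(-1/176) = -5/88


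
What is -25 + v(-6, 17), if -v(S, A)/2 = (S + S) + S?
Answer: 11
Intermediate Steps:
v(S, A) = -6*S (v(S, A) = -2*((S + S) + S) = -2*(2*S + S) = -6*S)
-25 + v(-6, 17) = -25 - 6*(-6) = -25 + 36 = 11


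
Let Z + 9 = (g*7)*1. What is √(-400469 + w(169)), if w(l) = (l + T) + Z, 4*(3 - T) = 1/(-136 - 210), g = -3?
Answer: I*√191702188182/692 ≈ 632.71*I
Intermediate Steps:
Z = -30 (Z = -9 - 3*7*1 = -9 - 21*1 = -9 - 21 = -30)
T = 4153/1384 (T = 3 - 1/(4*(-136 - 210)) = 3 - ¼/(-346) = 3 - ¼*(-1/346) = 3 + 1/1384 = 4153/1384 ≈ 3.0007)
w(l) = -37367/1384 + l (w(l) = (l + 4153/1384) - 30 = (4153/1384 + l) - 30 = -37367/1384 + l)
√(-400469 + w(169)) = √(-400469 + (-37367/1384 + 169)) = √(-400469 + 196529/1384) = √(-554052567/1384) = I*√191702188182/692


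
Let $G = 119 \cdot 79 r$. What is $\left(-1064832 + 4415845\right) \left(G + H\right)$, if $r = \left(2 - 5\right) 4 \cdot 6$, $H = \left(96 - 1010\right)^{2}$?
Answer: $531215984812$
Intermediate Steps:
$H = 835396$ ($H = \left(-914\right)^{2} = 835396$)
$r = -72$ ($r = \left(-3\right) 4 \cdot 6 = \left(-12\right) 6 = -72$)
$G = -676872$ ($G = 119 \cdot 79 \left(-72\right) = 9401 \left(-72\right) = -676872$)
$\left(-1064832 + 4415845\right) \left(G + H\right) = \left(-1064832 + 4415845\right) \left(-676872 + 835396\right) = 3351013 \cdot 158524 = 531215984812$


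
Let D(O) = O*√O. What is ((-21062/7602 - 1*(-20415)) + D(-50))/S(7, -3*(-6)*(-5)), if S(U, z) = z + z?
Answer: -19396721/171045 + 25*I*√2/18 ≈ -113.4 + 1.9642*I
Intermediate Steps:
S(U, z) = 2*z
D(O) = O^(3/2)
((-21062/7602 - 1*(-20415)) + D(-50))/S(7, -3*(-6)*(-5)) = ((-21062/7602 - 1*(-20415)) + (-50)^(3/2))/((2*(-3*(-6)*(-5)))) = ((-21062*1/7602 + 20415) - 250*I*√2)/((2*(18*(-5)))) = ((-10531/3801 + 20415) - 250*I*√2)/((2*(-90))) = (77586884/3801 - 250*I*√2)/(-180) = (77586884/3801 - 250*I*√2)*(-1/180) = -19396721/171045 + 25*I*√2/18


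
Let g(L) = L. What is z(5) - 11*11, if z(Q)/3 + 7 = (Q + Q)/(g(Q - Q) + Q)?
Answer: -136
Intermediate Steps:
z(Q) = -15 (z(Q) = -21 + 3*((Q + Q)/((Q - Q) + Q)) = -21 + 3*((2*Q)/(0 + Q)) = -21 + 3*((2*Q)/Q) = -21 + 3*2 = -21 + 6 = -15)
z(5) - 11*11 = -15 - 11*11 = -15 - 121 = -136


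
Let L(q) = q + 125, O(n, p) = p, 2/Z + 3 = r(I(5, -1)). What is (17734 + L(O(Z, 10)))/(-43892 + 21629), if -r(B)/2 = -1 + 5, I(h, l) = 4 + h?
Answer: -17869/22263 ≈ -0.80263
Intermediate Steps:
r(B) = -8 (r(B) = -2*(-1 + 5) = -2*4 = -8)
Z = -2/11 (Z = 2/(-3 - 8) = 2/(-11) = 2*(-1/11) = -2/11 ≈ -0.18182)
L(q) = 125 + q
(17734 + L(O(Z, 10)))/(-43892 + 21629) = (17734 + (125 + 10))/(-43892 + 21629) = (17734 + 135)/(-22263) = 17869*(-1/22263) = -17869/22263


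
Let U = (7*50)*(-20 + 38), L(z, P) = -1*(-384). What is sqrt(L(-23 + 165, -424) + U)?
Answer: 2*sqrt(1671) ≈ 81.756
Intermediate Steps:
L(z, P) = 384
U = 6300 (U = 350*18 = 6300)
sqrt(L(-23 + 165, -424) + U) = sqrt(384 + 6300) = sqrt(6684) = 2*sqrt(1671)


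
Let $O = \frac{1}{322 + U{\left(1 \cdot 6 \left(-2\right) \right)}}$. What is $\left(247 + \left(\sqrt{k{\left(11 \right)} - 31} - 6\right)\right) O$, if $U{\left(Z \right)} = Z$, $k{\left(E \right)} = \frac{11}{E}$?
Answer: $\frac{241}{310} + \frac{i \sqrt{30}}{310} \approx 0.77742 + 0.017668 i$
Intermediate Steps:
$O = \frac{1}{310}$ ($O = \frac{1}{322 + 1 \cdot 6 \left(-2\right)} = \frac{1}{322 + 6 \left(-2\right)} = \frac{1}{322 - 12} = \frac{1}{310} \approx 0.0032258$)
$\left(247 + \left(\sqrt{k{\left(11 \right)} - 31} - 6\right)\right) O = \left(247 + \left(\sqrt{\frac{11}{11} - 31} - 6\right)\right) \frac{1}{310} = \left(247 - \left(6 - \sqrt{11 \cdot \frac{1}{11} - 31}\right)\right) \frac{1}{310} = \left(247 - \left(6 - \sqrt{1 - 31}\right)\right) \frac{1}{310} = \left(247 - \left(6 - \sqrt{-30}\right)\right) \frac{1}{310} = \left(247 - \left(6 - i \sqrt{30}\right)\right) \frac{1}{310} = \left(241 + i \sqrt{30}\right) \frac{1}{310} = \frac{241}{310} + \frac{i \sqrt{30}}{310}$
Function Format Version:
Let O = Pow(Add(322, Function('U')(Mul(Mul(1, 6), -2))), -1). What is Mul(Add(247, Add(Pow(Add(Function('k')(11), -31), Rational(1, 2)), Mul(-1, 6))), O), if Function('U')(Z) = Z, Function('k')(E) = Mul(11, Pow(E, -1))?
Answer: Add(Rational(241, 310), Mul(Rational(1, 310), I, Pow(30, Rational(1, 2)))) ≈ Add(0.77742, Mul(0.017668, I))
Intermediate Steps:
O = Rational(1, 310) (O = Pow(Add(322, Mul(Mul(1, 6), -2)), -1) = Pow(Add(322, Mul(6, -2)), -1) = Pow(Add(322, -12), -1) = Pow(310, -1) = Rational(1, 310) ≈ 0.0032258)
Mul(Add(247, Add(Pow(Add(Function('k')(11), -31), Rational(1, 2)), Mul(-1, 6))), O) = Mul(Add(247, Add(Pow(Add(Mul(11, Pow(11, -1)), -31), Rational(1, 2)), Mul(-1, 6))), Rational(1, 310)) = Mul(Add(247, Add(Pow(Add(Mul(11, Rational(1, 11)), -31), Rational(1, 2)), -6)), Rational(1, 310)) = Mul(Add(247, Add(Pow(Add(1, -31), Rational(1, 2)), -6)), Rational(1, 310)) = Mul(Add(247, Add(Pow(-30, Rational(1, 2)), -6)), Rational(1, 310)) = Mul(Add(247, Add(Mul(I, Pow(30, Rational(1, 2))), -6)), Rational(1, 310)) = Mul(Add(247, Add(-6, Mul(I, Pow(30, Rational(1, 2))))), Rational(1, 310)) = Mul(Add(241, Mul(I, Pow(30, Rational(1, 2)))), Rational(1, 310)) = Add(Rational(241, 310), Mul(Rational(1, 310), I, Pow(30, Rational(1, 2))))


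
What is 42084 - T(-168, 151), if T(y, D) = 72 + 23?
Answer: 41989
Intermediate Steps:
T(y, D) = 95
42084 - T(-168, 151) = 42084 - 1*95 = 42084 - 95 = 41989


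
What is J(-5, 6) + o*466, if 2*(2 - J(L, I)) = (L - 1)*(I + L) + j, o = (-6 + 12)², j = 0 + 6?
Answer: 16778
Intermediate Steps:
j = 6
o = 36 (o = 6² = 36)
J(L, I) = -1 - (-1 + L)*(I + L)/2 (J(L, I) = 2 - ((L - 1)*(I + L) + 6)/2 = 2 - ((-1 + L)*(I + L) + 6)/2 = 2 - (6 + (-1 + L)*(I + L))/2 = 2 + (-3 - (-1 + L)*(I + L)/2) = -1 - (-1 + L)*(I + L)/2)
J(-5, 6) + o*466 = (-1 + (½)*6 + (½)*(-5) - ½*(-5)² - ½*6*(-5)) + 36*466 = (-1 + 3 - 5/2 - ½*25 + 15) + 16776 = (-1 + 3 - 5/2 - 25/2 + 15) + 16776 = 2 + 16776 = 16778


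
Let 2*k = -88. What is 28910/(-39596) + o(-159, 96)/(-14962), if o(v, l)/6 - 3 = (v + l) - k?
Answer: -107187551/148108838 ≈ -0.72371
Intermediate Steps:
k = -44 (k = (½)*(-88) = -44)
o(v, l) = 282 + 6*l + 6*v (o(v, l) = 18 + 6*((v + l) - 1*(-44)) = 18 + 6*((l + v) + 44) = 18 + 6*(44 + l + v) = 18 + (264 + 6*l + 6*v) = 282 + 6*l + 6*v)
28910/(-39596) + o(-159, 96)/(-14962) = 28910/(-39596) + (282 + 6*96 + 6*(-159))/(-14962) = 28910*(-1/39596) + (282 + 576 - 954)*(-1/14962) = -14455/19798 - 96*(-1/14962) = -14455/19798 + 48/7481 = -107187551/148108838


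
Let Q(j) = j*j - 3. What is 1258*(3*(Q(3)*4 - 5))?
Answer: 71706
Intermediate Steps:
Q(j) = -3 + j² (Q(j) = j² - 3 = -3 + j²)
1258*(3*(Q(3)*4 - 5)) = 1258*(3*((-3 + 3²)*4 - 5)) = 1258*(3*((-3 + 9)*4 - 5)) = 1258*(3*(6*4 - 5)) = 1258*(3*(24 - 5)) = 1258*(3*19) = 1258*57 = 71706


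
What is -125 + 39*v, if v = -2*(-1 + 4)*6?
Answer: -1529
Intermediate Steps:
v = -36 (v = -6*6 = -2*18 = -36)
-125 + 39*v = -125 + 39*(-36) = -125 - 1404 = -1529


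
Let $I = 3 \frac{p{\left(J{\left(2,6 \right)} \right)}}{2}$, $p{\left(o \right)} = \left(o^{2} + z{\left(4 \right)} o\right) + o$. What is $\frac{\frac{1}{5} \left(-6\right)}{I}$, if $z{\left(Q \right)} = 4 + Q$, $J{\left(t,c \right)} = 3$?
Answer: $- \frac{1}{45} \approx -0.022222$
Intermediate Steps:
$p{\left(o \right)} = o^{2} + 9 o$ ($p{\left(o \right)} = \left(o^{2} + \left(4 + 4\right) o\right) + o = \left(o^{2} + 8 o\right) + o = o^{2} + 9 o$)
$I = 54$ ($I = 3 \frac{3 \left(9 + 3\right)}{2} = 3 \cdot 3 \cdot 12 \cdot \frac{1}{2} = 3 \cdot 36 \cdot \frac{1}{2} = 3 \cdot 18 = 54$)
$\frac{\frac{1}{5} \left(-6\right)}{I} = \frac{\frac{1}{5} \left(-6\right)}{54} = \frac{1}{5} \left(-6\right) \frac{1}{54} = \left(- \frac{6}{5}\right) \frac{1}{54} = - \frac{1}{45}$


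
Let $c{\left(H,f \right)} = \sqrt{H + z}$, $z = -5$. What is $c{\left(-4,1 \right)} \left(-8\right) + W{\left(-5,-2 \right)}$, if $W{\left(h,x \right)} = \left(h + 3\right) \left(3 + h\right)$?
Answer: $4 - 24 i \approx 4.0 - 24.0 i$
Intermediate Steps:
$c{\left(H,f \right)} = \sqrt{-5 + H}$ ($c{\left(H,f \right)} = \sqrt{H - 5} = \sqrt{-5 + H}$)
$W{\left(h,x \right)} = \left(3 + h\right)^{2}$ ($W{\left(h,x \right)} = \left(3 + h\right) \left(3 + h\right) = \left(3 + h\right)^{2}$)
$c{\left(-4,1 \right)} \left(-8\right) + W{\left(-5,-2 \right)} = \sqrt{-5 - 4} \left(-8\right) + \left(3 - 5\right)^{2} = \sqrt{-9} \left(-8\right) + \left(-2\right)^{2} = 3 i \left(-8\right) + 4 = - 24 i + 4 = 4 - 24 i$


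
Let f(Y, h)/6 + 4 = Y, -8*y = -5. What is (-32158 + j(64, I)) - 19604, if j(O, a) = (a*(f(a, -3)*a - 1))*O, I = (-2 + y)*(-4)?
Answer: -34690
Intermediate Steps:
y = 5/8 (y = -⅛*(-5) = 5/8 ≈ 0.62500)
f(Y, h) = -24 + 6*Y
I = 11/2 (I = (-2 + 5/8)*(-4) = -11/8*(-4) = 11/2 ≈ 5.5000)
j(O, a) = O*a*(-1 + a*(-24 + 6*a)) (j(O, a) = (a*((-24 + 6*a)*a - 1))*O = (a*(a*(-24 + 6*a) - 1))*O = (a*(-1 + a*(-24 + 6*a)))*O = O*a*(-1 + a*(-24 + 6*a)))
(-32158 + j(64, I)) - 19604 = (-32158 + 64*(11/2)*(-1 + 6*(11/2)*(-4 + 11/2))) - 19604 = (-32158 + 64*(11/2)*(-1 + 6*(11/2)*(3/2))) - 19604 = (-32158 + 64*(11/2)*(-1 + 99/2)) - 19604 = (-32158 + 64*(11/2)*(97/2)) - 19604 = (-32158 + 17072) - 19604 = -15086 - 19604 = -34690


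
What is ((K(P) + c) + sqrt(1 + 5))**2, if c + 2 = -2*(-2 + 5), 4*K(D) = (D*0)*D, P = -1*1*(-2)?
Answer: (-8 + sqrt(6))**2 ≈ 30.808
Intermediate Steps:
P = 2 (P = -1*(-2) = 2)
K(D) = 0 (K(D) = ((D*0)*D)/4 = (0*D)/4 = (1/4)*0 = 0)
c = -8 (c = -2 - 2*(-2 + 5) = -2 - 2*3 = -2 - 6 = -8)
((K(P) + c) + sqrt(1 + 5))**2 = ((0 - 8) + sqrt(1 + 5))**2 = (-8 + sqrt(6))**2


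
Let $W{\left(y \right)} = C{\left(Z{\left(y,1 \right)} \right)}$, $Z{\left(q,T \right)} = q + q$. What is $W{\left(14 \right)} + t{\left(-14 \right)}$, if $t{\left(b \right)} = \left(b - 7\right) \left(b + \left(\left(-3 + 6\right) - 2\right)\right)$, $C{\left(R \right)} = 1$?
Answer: $274$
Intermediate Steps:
$Z{\left(q,T \right)} = 2 q$
$W{\left(y \right)} = 1$
$t{\left(b \right)} = \left(1 + b\right) \left(-7 + b\right)$ ($t{\left(b \right)} = \left(-7 + b\right) \left(b + \left(3 - 2\right)\right) = \left(-7 + b\right) \left(b + 1\right) = \left(-7 + b\right) \left(1 + b\right) = \left(1 + b\right) \left(-7 + b\right)$)
$W{\left(14 \right)} + t{\left(-14 \right)} = 1 - \left(-77 - 196\right) = 1 + \left(-7 + 196 + 84\right) = 1 + 273 = 274$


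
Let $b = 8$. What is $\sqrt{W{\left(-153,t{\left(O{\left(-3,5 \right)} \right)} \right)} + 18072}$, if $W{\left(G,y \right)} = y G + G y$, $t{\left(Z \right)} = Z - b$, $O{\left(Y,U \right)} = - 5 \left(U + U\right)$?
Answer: $6 \sqrt{995} \approx 189.26$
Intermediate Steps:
$O{\left(Y,U \right)} = - 10 U$ ($O{\left(Y,U \right)} = - 5 \cdot 2 U = - 10 U$)
$t{\left(Z \right)} = -8 + Z$ ($t{\left(Z \right)} = Z - 8 = -8 + Z$)
$W{\left(G,y \right)} = 2 G y$ ($W{\left(G,y \right)} = G y + G y = 2 G y$)
$\sqrt{W{\left(-153,t{\left(O{\left(-3,5 \right)} \right)} \right)} + 18072} = \sqrt{2 \left(-153\right) \left(-8 - 50\right) + 18072} = \sqrt{2 \left(-153\right) \left(-58\right) + 18072} = \sqrt{17748 + 18072} = \sqrt{35820} = 6 \sqrt{995}$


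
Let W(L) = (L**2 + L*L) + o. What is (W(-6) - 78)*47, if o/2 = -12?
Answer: -1410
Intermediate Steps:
o = -24 (o = 2*(-12) = -24)
W(L) = -24 + 2*L**2 (W(L) = (L**2 + L*L) - 24 = (L**2 + L**2) - 24 = 2*L**2 - 24 = -24 + 2*L**2)
(W(-6) - 78)*47 = ((-24 + 2*(-6)**2) - 78)*47 = ((-24 + 2*36) - 78)*47 = ((-24 + 72) - 78)*47 = (48 - 78)*47 = -30*47 = -1410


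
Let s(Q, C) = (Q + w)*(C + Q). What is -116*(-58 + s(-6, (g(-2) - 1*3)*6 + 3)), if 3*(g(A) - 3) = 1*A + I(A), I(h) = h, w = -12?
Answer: -16240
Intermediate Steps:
g(A) = 3 + 2*A/3 (g(A) = 3 + (1*A + A)/3 = 3 + (A + A)/3 = 3 + (2*A)/3 = 3 + 2*A/3)
s(Q, C) = (-12 + Q)*(C + Q) (s(Q, C) = (Q - 12)*(C + Q) = (-12 + Q)*(C + Q))
-116*(-58 + s(-6, (g(-2) - 1*3)*6 + 3)) = -116*(-58 + ((-6)² - 12*(((3 + (⅔)*(-2)) - 1*3)*6 + 3) - 12*(-6) + (((3 + (⅔)*(-2)) - 1*3)*6 + 3)*(-6))) = -116*(-58 + (36 - 12*(((3 - 4/3) - 3)*6 + 3) + 72 + (((3 - 4/3) - 3)*6 + 3)*(-6))) = -116*(-58 + (36 - 12*((5/3 - 3)*6 + 3) + 72 + ((5/3 - 3)*6 + 3)*(-6))) = -116*(-58 + (36 - 12*(-4/3*6 + 3) + 72 + (-4/3*6 + 3)*(-6))) = -116*(-58 + (36 - 12*(-8 + 3) + 72 + (-8 + 3)*(-6))) = -116*(-58 + (36 - 12*(-5) + 72 - 5*(-6))) = -116*(-58 + (36 + 60 + 72 + 30)) = -116*(-58 + 198) = -116*140 = -16240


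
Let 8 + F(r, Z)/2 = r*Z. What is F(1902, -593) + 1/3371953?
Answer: -7606411113963/3371953 ≈ -2.2558e+6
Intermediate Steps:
F(r, Z) = -16 + 2*Z*r (F(r, Z) = -16 + 2*(r*Z) = -16 + 2*(Z*r) = -16 + 2*Z*r)
F(1902, -593) + 1/3371953 = (-16 + 2*(-593)*1902) + 1/3371953 = (-16 - 2255772) + 1/3371953 = -2255788 + 1/3371953 = -7606411113963/3371953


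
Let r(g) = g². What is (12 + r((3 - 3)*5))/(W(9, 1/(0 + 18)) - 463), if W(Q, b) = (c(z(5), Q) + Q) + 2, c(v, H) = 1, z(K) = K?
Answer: -12/451 ≈ -0.026608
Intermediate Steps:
W(Q, b) = 3 + Q (W(Q, b) = (1 + Q) + 2 = 3 + Q)
(12 + r((3 - 3)*5))/(W(9, 1/(0 + 18)) - 463) = (12 + ((3 - 3)*5)²)/((3 + 9) - 463) = (12 + (0*5)²)/(12 - 463) = (12 + 0²)/(-451) = (12 + 0)*(-1/451) = 12*(-1/451) = -12/451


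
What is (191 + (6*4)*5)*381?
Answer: 118491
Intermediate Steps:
(191 + (6*4)*5)*381 = (191 + 24*5)*381 = (191 + 120)*381 = 311*381 = 118491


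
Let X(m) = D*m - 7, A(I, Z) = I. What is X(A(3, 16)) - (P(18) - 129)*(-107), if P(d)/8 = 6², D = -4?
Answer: 16994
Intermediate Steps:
P(d) = 288 (P(d) = 8*6² = 8*36 = 288)
X(m) = -7 - 4*m (X(m) = -4*m - 7 = -7 - 4*m)
X(A(3, 16)) - (P(18) - 129)*(-107) = (-7 - 4*3) - (288 - 129)*(-107) = (-7 - 12) - 159*(-107) = -19 - 1*(-17013) = -19 + 17013 = 16994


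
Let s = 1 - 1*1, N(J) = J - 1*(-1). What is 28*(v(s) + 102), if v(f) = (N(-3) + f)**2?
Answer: 2968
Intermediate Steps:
N(J) = 1 + J (N(J) = J + 1 = 1 + J)
s = 0 (s = 1 - 1 = 0)
v(f) = (-2 + f)**2 (v(f) = ((1 - 3) + f)**2 = (-2 + f)**2)
28*(v(s) + 102) = 28*((-2 + 0)**2 + 102) = 28*((-2)**2 + 102) = 28*(4 + 102) = 28*106 = 2968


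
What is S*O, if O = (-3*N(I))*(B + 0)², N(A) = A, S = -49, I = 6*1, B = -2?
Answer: 3528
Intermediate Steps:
I = 6
O = -72 (O = (-3*6)*(-2 + 0)² = -18*(-2)² = -18*4 = -72)
S*O = -49*(-72) = 3528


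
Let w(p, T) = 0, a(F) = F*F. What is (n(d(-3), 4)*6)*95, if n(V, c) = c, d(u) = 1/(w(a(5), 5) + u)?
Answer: 2280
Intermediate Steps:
a(F) = F²
d(u) = 1/u (d(u) = 1/(0 + u) = 1/u)
(n(d(-3), 4)*6)*95 = (4*6)*95 = 24*95 = 2280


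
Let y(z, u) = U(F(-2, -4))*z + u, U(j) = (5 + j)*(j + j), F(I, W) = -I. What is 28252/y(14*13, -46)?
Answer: 14126/2525 ≈ 5.5945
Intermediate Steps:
U(j) = 2*j*(5 + j) (U(j) = (5 + j)*(2*j) = 2*j*(5 + j))
y(z, u) = u + 28*z (y(z, u) = (2*(-1*(-2))*(5 - 1*(-2)))*z + u = (2*2*(5 + 2))*z + u = (2*2*7)*z + u = 28*z + u = u + 28*z)
28252/y(14*13, -46) = 28252/(-46 + 28*(14*13)) = 28252/(-46 + 28*182) = 28252/(-46 + 5096) = 28252/5050 = 28252*(1/5050) = 14126/2525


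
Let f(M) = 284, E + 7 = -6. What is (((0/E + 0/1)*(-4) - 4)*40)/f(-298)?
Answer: -40/71 ≈ -0.56338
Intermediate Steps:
E = -13 (E = -7 - 6 = -13)
(((0/E + 0/1)*(-4) - 4)*40)/f(-298) = (((0/(-13) + 0/1)*(-4) - 4)*40)/284 = (((0*(-1/13) + 0*1)*(-4) - 4)*40)*(1/284) = (((0 + 0)*(-4) - 4)*40)*(1/284) = ((0*(-4) - 4)*40)*(1/284) = ((0 - 4)*40)*(1/284) = -4*40*(1/284) = -160*1/284 = -40/71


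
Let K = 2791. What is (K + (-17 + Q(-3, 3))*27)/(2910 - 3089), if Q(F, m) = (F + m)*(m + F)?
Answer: -2332/179 ≈ -13.028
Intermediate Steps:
Q(F, m) = (F + m)² (Q(F, m) = (F + m)*(F + m) = (F + m)²)
(K + (-17 + Q(-3, 3))*27)/(2910 - 3089) = (2791 + (-17 + (-3 + 3)²)*27)/(2910 - 3089) = (2791 + (-17 + 0²)*27)/(-179) = (2791 + (-17 + 0)*27)*(-1/179) = (2791 - 17*27)*(-1/179) = (2791 - 459)*(-1/179) = 2332*(-1/179) = -2332/179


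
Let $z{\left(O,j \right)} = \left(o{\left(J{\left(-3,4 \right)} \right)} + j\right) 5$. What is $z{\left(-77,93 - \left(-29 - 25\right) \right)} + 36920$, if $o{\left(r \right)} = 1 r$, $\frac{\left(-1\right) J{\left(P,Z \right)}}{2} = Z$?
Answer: $37615$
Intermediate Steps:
$J{\left(P,Z \right)} = - 2 Z$
$o{\left(r \right)} = r$
$z{\left(O,j \right)} = -40 + 5 j$ ($z{\left(O,j \right)} = \left(\left(-2\right) 4 + j\right) 5 = \left(-8 + j\right) 5 = -40 + 5 j$)
$z{\left(-77,93 - \left(-29 - 25\right) \right)} + 36920 = \left(-40 + 5 \left(93 - \left(-29 - 25\right)\right)\right) + 36920 = \left(-40 + 5 \left(93 - -54\right)\right) + 36920 = \left(-40 + 5 \left(93 + 54\right)\right) + 36920 = \left(-40 + 5 \cdot 147\right) + 36920 = \left(-40 + 735\right) + 36920 = 695 + 36920 = 37615$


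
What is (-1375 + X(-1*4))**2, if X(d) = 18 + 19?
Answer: 1790244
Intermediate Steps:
X(d) = 37
(-1375 + X(-1*4))**2 = (-1375 + 37)**2 = (-1338)**2 = 1790244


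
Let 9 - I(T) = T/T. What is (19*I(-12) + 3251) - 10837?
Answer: -7434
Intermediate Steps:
I(T) = 8 (I(T) = 9 - T/T = 9 - 1*1 = 9 - 1 = 8)
(19*I(-12) + 3251) - 10837 = (19*8 + 3251) - 10837 = (152 + 3251) - 10837 = 3403 - 10837 = -7434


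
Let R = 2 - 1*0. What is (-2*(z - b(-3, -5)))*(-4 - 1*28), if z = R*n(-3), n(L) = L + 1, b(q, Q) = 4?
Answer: -512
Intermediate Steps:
R = 2 (R = 2 + 0 = 2)
n(L) = 1 + L
z = -4 (z = 2*(1 - 3) = 2*(-2) = -4)
(-2*(z - b(-3, -5)))*(-4 - 1*28) = (-2*(-4 - 1*4))*(-4 - 1*28) = (-2*(-4 - 4))*(-4 - 28) = -2*(-8)*(-32) = 16*(-32) = -512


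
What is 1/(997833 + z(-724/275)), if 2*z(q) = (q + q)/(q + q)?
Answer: 2/1995667 ≈ 1.0022e-6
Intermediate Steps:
z(q) = ½ (z(q) = ((q + q)/(q + q))/2 = ((2*q)/((2*q)))/2 = ((2*q)*(1/(2*q)))/2 = (½)*1 = ½)
1/(997833 + z(-724/275)) = 1/(997833 + ½) = 1/(1995667/2) = 2/1995667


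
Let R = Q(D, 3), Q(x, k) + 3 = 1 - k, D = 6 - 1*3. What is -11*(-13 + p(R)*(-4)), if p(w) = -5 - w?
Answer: 143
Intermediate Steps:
D = 3 (D = 6 - 3 = 3)
Q(x, k) = -2 - k (Q(x, k) = -3 + (1 - k) = -2 - k)
R = -5 (R = -2 - 1*3 = -2 - 3 = -5)
-11*(-13 + p(R)*(-4)) = -11*(-13 + (-5 - 1*(-5))*(-4)) = -11*(-13 + (-5 + 5)*(-4)) = -11*(-13 + 0*(-4)) = -11*(-13 + 0) = -11*(-13) = 143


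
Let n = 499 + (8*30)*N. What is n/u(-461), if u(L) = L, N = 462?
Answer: -111379/461 ≈ -241.60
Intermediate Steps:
n = 111379 (n = 499 + (8*30)*462 = 499 + 240*462 = 499 + 110880 = 111379)
n/u(-461) = 111379/(-461) = 111379*(-1/461) = -111379/461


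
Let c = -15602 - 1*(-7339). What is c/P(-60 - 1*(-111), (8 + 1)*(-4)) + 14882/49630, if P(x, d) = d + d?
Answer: 29368871/255240 ≈ 115.06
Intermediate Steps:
c = -8263 (c = -15602 + 7339 = -8263)
P(x, d) = 2*d
c/P(-60 - 1*(-111), (8 + 1)*(-4)) + 14882/49630 = -8263*(-1/(8*(8 + 1))) + 14882/49630 = -8263/(2*(9*(-4))) + 14882*(1/49630) = -8263/(2*(-36)) + 1063/3545 = -8263/(-72) + 1063/3545 = -8263*(-1/72) + 1063/3545 = 8263/72 + 1063/3545 = 29368871/255240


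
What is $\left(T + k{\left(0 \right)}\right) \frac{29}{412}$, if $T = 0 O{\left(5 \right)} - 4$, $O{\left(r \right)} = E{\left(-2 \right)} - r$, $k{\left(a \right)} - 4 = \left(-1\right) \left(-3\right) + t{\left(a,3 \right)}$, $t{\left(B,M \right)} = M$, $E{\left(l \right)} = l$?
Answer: $\frac{87}{206} \approx 0.42233$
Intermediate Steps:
$k{\left(a \right)} = 10$ ($k{\left(a \right)} = 4 + \left(\left(-1\right) \left(-3\right) + 3\right) = 4 + \left(3 + 3\right) = 4 + 6 = 10$)
$O{\left(r \right)} = -2 - r$
$T = -4$ ($T = 0 \left(-2 - 5\right) - 4 = 0 \left(-7\right) - 4 = 0 - 4 = -4$)
$\left(T + k{\left(0 \right)}\right) \frac{29}{412} = \left(-4 + 10\right) \frac{29}{412} = 6 \cdot 29 \cdot \frac{1}{412} = 6 \cdot \frac{29}{412} = \frac{87}{206}$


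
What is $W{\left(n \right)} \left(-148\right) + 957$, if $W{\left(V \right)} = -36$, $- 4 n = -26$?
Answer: $6285$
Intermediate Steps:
$n = \frac{13}{2}$ ($n = \left(- \frac{1}{4}\right) \left(-26\right) = \frac{13}{2} \approx 6.5$)
$W{\left(n \right)} \left(-148\right) + 957 = \left(-36\right) \left(-148\right) + 957 = 5328 + 957 = 6285$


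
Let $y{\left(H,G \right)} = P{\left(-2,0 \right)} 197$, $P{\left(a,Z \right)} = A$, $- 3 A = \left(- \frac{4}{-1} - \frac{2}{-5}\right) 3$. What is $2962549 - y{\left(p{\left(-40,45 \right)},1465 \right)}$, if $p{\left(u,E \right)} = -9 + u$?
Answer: $\frac{14817079}{5} \approx 2.9634 \cdot 10^{6}$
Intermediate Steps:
$A = - \frac{22}{5}$ ($A = - \frac{\left(- \frac{4}{-1} - \frac{2}{-5}\right) 3}{3} = - \frac{\left(\left(-4\right) \left(-1\right) - - \frac{2}{5}\right) 3}{3} = - \frac{\left(4 + \frac{2}{5}\right) 3}{3} = - \frac{\frac{22}{5} \cdot 3}{3} = \left(- \frac{1}{3}\right) \frac{66}{5} = - \frac{22}{5} \approx -4.4$)
$P{\left(a,Z \right)} = - \frac{22}{5}$
$y{\left(H,G \right)} = - \frac{4334}{5}$ ($y{\left(H,G \right)} = \left(- \frac{22}{5}\right) 197 = - \frac{4334}{5}$)
$2962549 - y{\left(p{\left(-40,45 \right)},1465 \right)} = 2962549 - - \frac{4334}{5} = 2962549 + \frac{4334}{5} = \frac{14817079}{5}$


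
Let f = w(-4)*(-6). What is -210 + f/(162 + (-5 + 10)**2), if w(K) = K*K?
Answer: -39366/187 ≈ -210.51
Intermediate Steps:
w(K) = K**2
f = -96 (f = (-4)**2*(-6) = 16*(-6) = -96)
-210 + f/(162 + (-5 + 10)**2) = -210 - 96/(162 + (-5 + 10)**2) = -210 - 96/(162 + 5**2) = -210 - 96/(162 + 25) = -210 - 96/187 = -39366/187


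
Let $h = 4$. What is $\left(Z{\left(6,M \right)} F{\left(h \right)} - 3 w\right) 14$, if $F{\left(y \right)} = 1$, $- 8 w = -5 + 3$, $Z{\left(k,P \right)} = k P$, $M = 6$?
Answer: $\frac{987}{2} \approx 493.5$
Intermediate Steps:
$Z{\left(k,P \right)} = P k$
$w = \frac{1}{4}$ ($w = - \frac{-5 + 3}{8} = \left(- \frac{1}{8}\right) \left(-2\right) = \frac{1}{4} \approx 0.25$)
$\left(Z{\left(6,M \right)} F{\left(h \right)} - 3 w\right) 14 = \left(6 \cdot 6 \cdot 1 - \frac{3}{4}\right) 14 = \left(36 \cdot 1 - \frac{3}{4}\right) 14 = \left(36 - \frac{3}{4}\right) 14 = \frac{141}{4} \cdot 14 = \frac{987}{2}$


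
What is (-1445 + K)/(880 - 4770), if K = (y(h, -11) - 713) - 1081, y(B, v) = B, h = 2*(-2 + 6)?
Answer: 3231/3890 ≈ 0.83059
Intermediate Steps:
h = 8 (h = 2*4 = 8)
K = -1786 (K = (8 - 713) - 1081 = -705 - 1081 = -1786)
(-1445 + K)/(880 - 4770) = (-1445 - 1786)/(880 - 4770) = -3231/(-3890) = -3231*(-1/3890) = 3231/3890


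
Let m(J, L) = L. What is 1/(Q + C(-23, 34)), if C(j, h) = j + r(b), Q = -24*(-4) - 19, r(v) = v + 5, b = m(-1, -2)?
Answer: 1/57 ≈ 0.017544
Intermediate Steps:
b = -2
r(v) = 5 + v
Q = 77 (Q = 96 - 19 = 77)
C(j, h) = 3 + j (C(j, h) = j + (5 - 2) = j + 3 = 3 + j)
1/(Q + C(-23, 34)) = 1/(77 + (3 - 23)) = 1/(77 - 20) = 1/57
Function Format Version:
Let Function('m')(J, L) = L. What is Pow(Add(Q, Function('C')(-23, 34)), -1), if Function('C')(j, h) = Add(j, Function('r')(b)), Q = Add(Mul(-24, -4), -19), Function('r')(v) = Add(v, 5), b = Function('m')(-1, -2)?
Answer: Rational(1, 57) ≈ 0.017544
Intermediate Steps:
b = -2
Function('r')(v) = Add(5, v)
Q = 77 (Q = Add(96, -19) = 77)
Function('C')(j, h) = Add(3, j) (Function('C')(j, h) = Add(j, Add(5, -2)) = Add(j, 3) = Add(3, j))
Pow(Add(Q, Function('C')(-23, 34)), -1) = Pow(Add(77, Add(3, -23)), -1) = Pow(Add(77, -20), -1) = Pow(57, -1) = Rational(1, 57)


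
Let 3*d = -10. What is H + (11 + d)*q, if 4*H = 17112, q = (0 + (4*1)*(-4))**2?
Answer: 18722/3 ≈ 6240.7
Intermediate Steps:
d = -10/3 (d = (1/3)*(-10) = -10/3 ≈ -3.3333)
q = 256 (q = (0 + 4*(-4))**2 = (0 - 16)**2 = (-16)**2 = 256)
H = 4278 (H = (1/4)*17112 = 4278)
H + (11 + d)*q = 4278 + (11 - 10/3)*256 = 4278 + (23/3)*256 = 4278 + 5888/3 = 18722/3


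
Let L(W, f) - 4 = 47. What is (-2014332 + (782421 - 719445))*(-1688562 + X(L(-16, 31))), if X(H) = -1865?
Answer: 3298624869012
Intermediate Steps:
L(W, f) = 51 (L(W, f) = 4 + 47 = 51)
(-2014332 + (782421 - 719445))*(-1688562 + X(L(-16, 31))) = (-2014332 + (782421 - 719445))*(-1688562 - 1865) = (-2014332 + 62976)*(-1690427) = -1951356*(-1690427) = 3298624869012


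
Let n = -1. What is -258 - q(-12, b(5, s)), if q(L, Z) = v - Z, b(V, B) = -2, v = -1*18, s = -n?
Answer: -242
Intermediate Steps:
s = 1 (s = -1*(-1) = 1)
v = -18
q(L, Z) = -18 - Z
-258 - q(-12, b(5, s)) = -258 - (-18 - 1*(-2)) = -258 - (-18 + 2) = -258 - 1*(-16) = -258 + 16 = -242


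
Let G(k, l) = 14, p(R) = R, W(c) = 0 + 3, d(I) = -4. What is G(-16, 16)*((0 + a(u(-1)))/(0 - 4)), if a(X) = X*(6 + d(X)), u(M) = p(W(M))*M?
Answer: 21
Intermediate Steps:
W(c) = 3
u(M) = 3*M
a(X) = 2*X (a(X) = X*(6 - 4) = X*2 = 2*X)
G(-16, 16)*((0 + a(u(-1)))/(0 - 4)) = 14*((0 + 2*(3*(-1)))/(0 - 4)) = 14*((0 + 2*(-3))/(-4)) = 14*((0 - 6)*(-¼)) = 14*(-6*(-¼)) = 14*(3/2) = 21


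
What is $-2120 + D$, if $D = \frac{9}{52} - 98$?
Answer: $- \frac{115327}{52} \approx -2217.8$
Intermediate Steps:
$D = - \frac{5087}{52}$ ($D = 9 \cdot \frac{1}{52} - 98 = \frac{9}{52} - 98 = - \frac{5087}{52} \approx -97.827$)
$-2120 + D = -2120 - \frac{5087}{52} = - \frac{115327}{52}$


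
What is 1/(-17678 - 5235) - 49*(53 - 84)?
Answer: 34804846/22913 ≈ 1519.0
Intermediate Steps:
1/(-17678 - 5235) - 49*(53 - 84) = 1/(-22913) - 49*(-31) = -1/22913 + 1519 = 34804846/22913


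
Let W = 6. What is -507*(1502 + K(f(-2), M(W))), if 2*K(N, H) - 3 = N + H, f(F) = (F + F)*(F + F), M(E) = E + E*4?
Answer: -1547871/2 ≈ -7.7394e+5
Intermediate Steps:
M(E) = 5*E (M(E) = E + 4*E = 5*E)
f(F) = 4*F**2 (f(F) = (2*F)*(2*F) = 4*F**2)
K(N, H) = 3/2 + H/2 + N/2 (K(N, H) = 3/2 + (N + H)/2 = 3/2 + (H + N)/2 = 3/2 + (H/2 + N/2) = 3/2 + H/2 + N/2)
-507*(1502 + K(f(-2), M(W))) = -507*(1502 + (3/2 + (5*6)/2 + (4*(-2)**2)/2)) = -507*(1502 + (3/2 + (1/2)*30 + (4*4)/2)) = -507*(1502 + (3/2 + 15 + (1/2)*16)) = -507*(1502 + (3/2 + 15 + 8)) = -507*(1502 + 49/2) = -507*3053/2 = -1547871/2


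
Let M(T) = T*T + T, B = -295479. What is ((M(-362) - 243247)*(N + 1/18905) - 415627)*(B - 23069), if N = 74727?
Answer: 10131737792119006540/3781 ≈ 2.6796e+15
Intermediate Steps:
M(T) = T + T² (M(T) = T² + T = T + T²)
((M(-362) - 243247)*(N + 1/18905) - 415627)*(B - 23069) = ((-362*(1 - 362) - 243247)*(74727 + 1/18905) - 415627)*(-295479 - 23069) = ((-362*(-361) - 243247)*(74727 + 1/18905) - 415627)*(-318548) = ((130682 - 243247)*(1412713936/18905) - 415627)*(-318548) = (-112565*1412713936/18905 - 415627)*(-318548) = (-31804428841168/3781 - 415627)*(-318548) = -31806000326855/3781*(-318548) = 10131737792119006540/3781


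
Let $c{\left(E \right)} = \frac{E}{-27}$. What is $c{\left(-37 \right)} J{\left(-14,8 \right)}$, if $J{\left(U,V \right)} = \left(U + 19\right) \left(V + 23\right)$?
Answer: $\frac{5735}{27} \approx 212.41$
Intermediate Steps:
$c{\left(E \right)} = - \frac{E}{27}$ ($c{\left(E \right)} = E \left(- \frac{1}{27}\right) = - \frac{E}{27}$)
$J{\left(U,V \right)} = \left(19 + U\right) \left(23 + V\right)$
$c{\left(-37 \right)} J{\left(-14,8 \right)} = \left(- \frac{1}{27}\right) \left(-37\right) \left(437 + 19 \cdot 8 + 23 \left(-14\right) - 112\right) = \frac{37 \left(437 + 152 - 322 - 112\right)}{27} = \frac{37}{27} \cdot 155 = \frac{5735}{27}$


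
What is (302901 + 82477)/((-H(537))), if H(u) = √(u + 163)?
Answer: -27527*√7/5 ≈ -14566.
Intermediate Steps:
H(u) = √(163 + u)
(302901 + 82477)/((-H(537))) = (302901 + 82477)/((-√(163 + 537))) = 385378/((-√700)) = 385378/((-10*√7)) = 385378*(-√7/70) = -27527*√7/5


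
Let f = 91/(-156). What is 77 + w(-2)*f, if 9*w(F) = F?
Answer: 4165/54 ≈ 77.130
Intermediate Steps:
w(F) = F/9
f = -7/12 (f = 91*(-1/156) = -7/12 ≈ -0.58333)
77 + w(-2)*f = 77 + ((⅑)*(-2))*(-7/12) = 77 - 2/9*(-7/12) = 77 + 7/54 = 4165/54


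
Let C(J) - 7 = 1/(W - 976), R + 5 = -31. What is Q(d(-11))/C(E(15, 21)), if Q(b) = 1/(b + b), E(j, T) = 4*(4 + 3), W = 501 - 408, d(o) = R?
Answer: -883/444960 ≈ -0.0019844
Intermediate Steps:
R = -36 (R = -5 - 31 = -36)
d(o) = -36
W = 93
E(j, T) = 28 (E(j, T) = 4*7 = 28)
Q(b) = 1/(2*b)
C(J) = 6180/883 (C(J) = 7 + 1/(93 - 976) = 7 + 1/(-883) = 7 - 1/883 = 6180/883)
Q(d(-11))/C(E(15, 21)) = ((1/2)/(-36))/(6180/883) = ((1/2)*(-1/36))*(883/6180) = -1/72*883/6180 = -883/444960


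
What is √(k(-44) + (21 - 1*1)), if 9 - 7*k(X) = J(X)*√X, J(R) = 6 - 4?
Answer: √(1043 - 28*I*√11)/7 ≈ 4.6182 - 0.20519*I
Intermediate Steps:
J(R) = 2
k(X) = 9/7 - 2*√X/7
√(k(-44) + (21 - 1*1)) = √((9/7 - 4*I*√11/7) + (21 - 1*1)) = √((9/7 - 4*I*√11/7) + (21 - 1)) = √((9/7 - 4*I*√11/7) + 20) = √(149/7 - 4*I*√11/7)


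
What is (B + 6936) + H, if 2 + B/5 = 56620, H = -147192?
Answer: 142834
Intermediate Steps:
B = 283090 (B = -10 + 5*56620 = -10 + 283100 = 283090)
(B + 6936) + H = (283090 + 6936) - 147192 = 290026 - 147192 = 142834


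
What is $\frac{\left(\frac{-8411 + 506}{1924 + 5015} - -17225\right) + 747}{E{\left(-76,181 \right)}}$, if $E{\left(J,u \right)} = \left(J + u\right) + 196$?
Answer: $\frac{41566601}{696213} \approx 59.704$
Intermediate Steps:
$E{\left(J,u \right)} = 196 + J + u$
$\frac{\left(\frac{-8411 + 506}{1924 + 5015} - -17225\right) + 747}{E{\left(-76,181 \right)}} = \frac{\left(\frac{-8411 + 506}{1924 + 5015} - -17225\right) + 747}{196 - 76 + 181} = \frac{\left(- \frac{7905}{6939} + 17225\right) + 747}{301} = \left(\left(\left(-7905\right) \frac{1}{6939} + 17225\right) + 747\right) \frac{1}{301} = \left(\left(- \frac{2635}{2313} + 17225\right) + 747\right) \frac{1}{301} = \left(\frac{39838790}{2313} + 747\right) \frac{1}{301} = \frac{41566601}{2313} \cdot \frac{1}{301} = \frac{41566601}{696213}$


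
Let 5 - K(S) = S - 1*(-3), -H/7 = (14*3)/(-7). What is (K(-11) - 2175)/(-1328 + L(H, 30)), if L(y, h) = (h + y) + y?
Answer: 1081/607 ≈ 1.7809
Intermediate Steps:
H = 42 (H = -7*14*3/(-7) = -294*(-1)/7 = -7*(-6) = 42)
L(y, h) = h + 2*y
K(S) = 2 - S (K(S) = 5 - (S - 1*(-3)) = 5 - (S + 3) = 5 - (3 + S) = 5 + (-3 - S) = 2 - S)
(K(-11) - 2175)/(-1328 + L(H, 30)) = ((2 - 1*(-11)) - 2175)/(-1328 + (30 + 2*42)) = ((2 + 11) - 2175)/(-1328 + (30 + 84)) = (13 - 2175)/(-1328 + 114) = -2162/(-1214) = -2162*(-1/1214) = 1081/607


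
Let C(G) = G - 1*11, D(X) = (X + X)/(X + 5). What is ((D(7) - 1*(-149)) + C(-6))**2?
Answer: 638401/36 ≈ 17733.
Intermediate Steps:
D(X) = 2*X/(5 + X) (D(X) = (2*X)/(5 + X) = 2*X/(5 + X))
C(G) = -11 + G (C(G) = G - 11 = -11 + G)
((D(7) - 1*(-149)) + C(-6))**2 = ((2*7/(5 + 7) - 1*(-149)) + (-11 - 6))**2 = ((2*7/12 + 149) - 17)**2 = ((2*7*(1/12) + 149) - 17)**2 = ((7/6 + 149) - 17)**2 = (901/6 - 17)**2 = (799/6)**2 = 638401/36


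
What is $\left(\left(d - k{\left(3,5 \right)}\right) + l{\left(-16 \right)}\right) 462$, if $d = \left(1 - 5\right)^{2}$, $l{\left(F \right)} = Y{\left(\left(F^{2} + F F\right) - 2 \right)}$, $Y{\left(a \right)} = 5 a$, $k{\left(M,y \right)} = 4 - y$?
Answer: $1185954$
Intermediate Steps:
$l{\left(F \right)} = -10 + 10 F^{2}$ ($l{\left(F \right)} = 5 \left(\left(F^{2} + F F\right) - 2\right) = 5 \left(\left(F^{2} + F^{2}\right) - 2\right) = 5 \left(2 F^{2} - 2\right) = 5 \left(-2 + 2 F^{2}\right) = -10 + 10 F^{2}$)
$d = 16$ ($d = \left(-4\right)^{2} = 16$)
$\left(\left(d - k{\left(3,5 \right)}\right) + l{\left(-16 \right)}\right) 462 = \left(\left(16 - \left(4 - 5\right)\right) - \left(10 - 10 \left(-16\right)^{2}\right)\right) 462 = \left(\left(16 - \left(4 - 5\right)\right) + \left(-10 + 10 \cdot 256\right)\right) 462 = \left(\left(16 - -1\right) + \left(-10 + 2560\right)\right) 462 = \left(\left(16 + 1\right) + 2550\right) 462 = \left(17 + 2550\right) 462 = 2567 \cdot 462 = 1185954$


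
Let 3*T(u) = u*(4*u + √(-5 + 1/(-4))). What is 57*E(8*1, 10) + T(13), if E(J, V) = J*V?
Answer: 14356/3 + 13*I*√21/6 ≈ 4785.3 + 9.9289*I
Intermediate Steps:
T(u) = u*(4*u + I*√21/2)/3 (T(u) = (u*(4*u + √(-5 + 1/(-4))))/3 = (u*(4*u + √(-5 - ¼)))/3 = (u*(4*u + √(-21/4)))/3 = (u*(4*u + I*√21/2))/3 = u*(4*u + I*√21/2)/3)
57*E(8*1, 10) + T(13) = 57*((8*1)*10) + (⅙)*13*(8*13 + I*√21) = 57*(8*10) + (⅙)*13*(104 + I*√21) = 57*80 + (676/3 + 13*I*√21/6) = 4560 + (676/3 + 13*I*√21/6) = 14356/3 + 13*I*√21/6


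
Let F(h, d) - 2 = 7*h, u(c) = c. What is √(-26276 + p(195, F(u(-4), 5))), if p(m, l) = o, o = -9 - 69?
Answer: I*√26354 ≈ 162.34*I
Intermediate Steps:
o = -78
F(h, d) = 2 + 7*h
p(m, l) = -78
√(-26276 + p(195, F(u(-4), 5))) = √(-26276 - 78) = √(-26354) = I*√26354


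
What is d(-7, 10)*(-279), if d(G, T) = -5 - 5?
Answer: 2790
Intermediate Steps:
d(G, T) = -10
d(-7, 10)*(-279) = -10*(-279) = 2790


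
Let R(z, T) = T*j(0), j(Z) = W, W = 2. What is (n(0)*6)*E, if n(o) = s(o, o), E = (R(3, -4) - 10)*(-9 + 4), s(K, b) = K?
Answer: 0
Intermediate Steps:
j(Z) = 2
R(z, T) = 2*T (R(z, T) = T*2 = 2*T)
E = 90 (E = (2*(-4) - 10)*(-9 + 4) = (-8 - 10)*(-5) = -18*(-5) = 90)
n(o) = o
(n(0)*6)*E = (0*6)*90 = 0*90 = 0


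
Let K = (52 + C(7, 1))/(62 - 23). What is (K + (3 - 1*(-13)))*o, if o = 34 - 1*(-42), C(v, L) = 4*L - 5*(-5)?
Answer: 17860/13 ≈ 1373.8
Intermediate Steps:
C(v, L) = 25 + 4*L (C(v, L) = 4*L + 25 = 25 + 4*L)
o = 76 (o = 34 + 42 = 76)
K = 27/13 (K = (52 + (25 + 4*1))/(62 - 23) = (52 + (25 + 4))/39 = (52 + 29)*(1/39) = 81*(1/39) = 27/13 ≈ 2.0769)
(K + (3 - 1*(-13)))*o = (27/13 + (3 - 1*(-13)))*76 = (27/13 + (3 + 13))*76 = (27/13 + 16)*76 = (235/13)*76 = 17860/13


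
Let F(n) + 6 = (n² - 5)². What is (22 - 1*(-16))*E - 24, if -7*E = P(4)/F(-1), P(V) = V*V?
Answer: -1144/35 ≈ -32.686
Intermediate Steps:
P(V) = V²
F(n) = -6 + (-5 + n²)² (F(n) = -6 + (n² - 5)² = -6 + (-5 + n²)²)
E = -8/35 (E = -4²/(7*(-6 + (-5 + (-1)²)²)) = -16/(7*(-6 + (-5 + 1)²)) = -16/(7*(-6 + (-4)²)) = -16/(7*(-6 + 16)) = -16/(7*10) = -⅐*8/5 = -8/35 ≈ -0.22857)
(22 - 1*(-16))*E - 24 = (22 - 1*(-16))*(-8/35) - 24 = (22 + 16)*(-8/35) - 24 = 38*(-8/35) - 24 = -304/35 - 24 = -1144/35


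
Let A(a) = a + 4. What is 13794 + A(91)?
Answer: 13889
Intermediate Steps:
A(a) = 4 + a
13794 + A(91) = 13794 + (4 + 91) = 13794 + 95 = 13889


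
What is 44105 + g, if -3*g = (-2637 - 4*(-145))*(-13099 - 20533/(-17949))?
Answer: -481212238891/53847 ≈ -8.9367e+6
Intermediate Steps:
g = -483587160826/53847 (g = -(-2637 - 4*(-145))*(-13099 - 20533/(-17949))/3 = -(-2637 + 580)*(-13099 - 20533*(-1/17949))/3 = -(-2057)*(-13099 + 20533/17949)/3 = -(-2057)*(-235093418)/(3*17949) = -⅓*483587160826/17949 = -483587160826/53847 ≈ -8.9808e+6)
44105 + g = 44105 - 483587160826/53847 = -481212238891/53847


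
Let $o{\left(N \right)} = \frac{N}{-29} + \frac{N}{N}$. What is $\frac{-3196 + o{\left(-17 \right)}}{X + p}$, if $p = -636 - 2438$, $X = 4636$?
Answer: $- \frac{46319}{22649} \approx -2.0451$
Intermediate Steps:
$p = -3074$
$o{\left(N \right)} = 1 - \frac{N}{29}$ ($o{\left(N \right)} = N \left(- \frac{1}{29}\right) + 1 = - \frac{N}{29} + 1 = 1 - \frac{N}{29}$)
$\frac{-3196 + o{\left(-17 \right)}}{X + p} = \frac{-3196 + \left(1 - - \frac{17}{29}\right)}{4636 - 3074} = \frac{-3196 + \left(1 + \frac{17}{29}\right)}{1562} = \left(-3196 + \frac{46}{29}\right) \frac{1}{1562} = \left(- \frac{92638}{29}\right) \frac{1}{1562} = - \frac{46319}{22649}$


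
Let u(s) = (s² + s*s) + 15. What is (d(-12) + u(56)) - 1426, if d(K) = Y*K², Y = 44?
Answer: 11197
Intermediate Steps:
d(K) = 44*K²
u(s) = 15 + 2*s² (u(s) = (s² + s²) + 15 = 2*s² + 15 = 15 + 2*s²)
(d(-12) + u(56)) - 1426 = (44*(-12)² + (15 + 2*56²)) - 1426 = (44*144 + (15 + 2*3136)) - 1426 = (6336 + (15 + 6272)) - 1426 = (6336 + 6287) - 1426 = 12623 - 1426 = 11197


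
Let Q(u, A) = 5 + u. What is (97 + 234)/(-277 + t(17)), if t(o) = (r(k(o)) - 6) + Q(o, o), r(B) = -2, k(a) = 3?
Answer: -331/263 ≈ -1.2586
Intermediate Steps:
t(o) = -3 + o (t(o) = (-2 - 6) + (5 + o) = -8 + (5 + o) = -3 + o)
(97 + 234)/(-277 + t(17)) = (97 + 234)/(-277 + (-3 + 17)) = 331/(-277 + 14) = 331/(-263) = 331*(-1/263) = -331/263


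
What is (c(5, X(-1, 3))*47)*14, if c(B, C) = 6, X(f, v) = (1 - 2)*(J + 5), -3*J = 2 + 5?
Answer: 3948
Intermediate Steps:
J = -7/3 (J = -(2 + 5)/3 = -1/3*7 = -7/3 ≈ -2.3333)
X(f, v) = -8/3 (X(f, v) = (1 - 2)*(-7/3 + 5) = -1*8/3 = -8/3)
(c(5, X(-1, 3))*47)*14 = (6*47)*14 = 282*14 = 3948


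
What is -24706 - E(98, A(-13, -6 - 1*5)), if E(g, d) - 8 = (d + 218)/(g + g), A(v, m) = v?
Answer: -4844149/196 ≈ -24715.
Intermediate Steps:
E(g, d) = 8 + (218 + d)/(2*g) (E(g, d) = 8 + (d + 218)/(g + g) = 8 + (218 + d)/((2*g)) = 8 + (218 + d)*(1/(2*g)) = 8 + (218 + d)/(2*g))
-24706 - E(98, A(-13, -6 - 1*5)) = -24706 - (218 - 13 + 16*98)/(2*98) = -24706 - (218 - 13 + 1568)/(2*98) = -24706 - 1773/(2*98) = -24706 - 1*1773/196 = -24706 - 1773/196 = -4844149/196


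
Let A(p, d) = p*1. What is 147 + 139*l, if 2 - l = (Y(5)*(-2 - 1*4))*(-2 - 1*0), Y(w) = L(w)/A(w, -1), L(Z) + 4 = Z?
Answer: 457/5 ≈ 91.400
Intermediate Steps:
A(p, d) = p
L(Z) = -4 + Z
Y(w) = (-4 + w)/w
l = -⅖ (l = 2 - ((-4 + 5)/5)*(-2 - 1*4)*(-2 - 1*0) = 2 - ((⅕)*1)*(-2 - 4)*(-2 + 0) = 2 - (⅕)*(-6)*(-2) = 2 - (-6)*(-2)/5 = 2 - 1*12/5 = 2 - 12/5 = -⅖ ≈ -0.40000)
147 + 139*l = 147 + 139*(-⅖) = 147 - 278/5 = 457/5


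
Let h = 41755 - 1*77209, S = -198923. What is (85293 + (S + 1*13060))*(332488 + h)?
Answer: -29872709380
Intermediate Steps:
h = -35454 (h = 41755 - 77209 = -35454)
(85293 + (S + 1*13060))*(332488 + h) = (85293 + (-198923 + 1*13060))*(332488 - 35454) = (85293 + (-198923 + 13060))*297034 = (85293 - 185863)*297034 = -100570*297034 = -29872709380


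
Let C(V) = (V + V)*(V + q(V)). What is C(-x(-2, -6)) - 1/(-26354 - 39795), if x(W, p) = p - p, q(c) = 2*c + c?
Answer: 1/66149 ≈ 1.5117e-5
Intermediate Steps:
q(c) = 3*c
x(W, p) = 0
C(V) = 8*V**2 (C(V) = (V + V)*(V + 3*V) = (2*V)*(4*V) = 8*V**2)
C(-x(-2, -6)) - 1/(-26354 - 39795) = 8*(-1*0)**2 - 1/(-26354 - 39795) = 8*0**2 - 1/(-66149) = 8*0 - 1*(-1/66149) = 0 + 1/66149 = 1/66149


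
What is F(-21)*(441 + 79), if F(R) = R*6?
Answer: -65520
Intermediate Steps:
F(R) = 6*R
F(-21)*(441 + 79) = (6*(-21))*(441 + 79) = -126*520 = -65520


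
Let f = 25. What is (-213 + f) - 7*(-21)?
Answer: -41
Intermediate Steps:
(-213 + f) - 7*(-21) = (-213 + 25) - 7*(-21) = -188 + 147 = -41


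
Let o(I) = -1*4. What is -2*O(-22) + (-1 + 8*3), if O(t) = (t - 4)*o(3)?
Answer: -185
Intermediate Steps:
o(I) = -4
O(t) = 16 - 4*t (O(t) = (t - 4)*(-4) = (-4 + t)*(-4) = 16 - 4*t)
-2*O(-22) + (-1 + 8*3) = -2*(16 - 4*(-22)) + (-1 + 8*3) = -2*(16 + 88) + (-1 + 24) = -2*104 + 23 = -208 + 23 = -185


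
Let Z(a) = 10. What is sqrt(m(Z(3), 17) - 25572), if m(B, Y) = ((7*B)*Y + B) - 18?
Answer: 3*I*sqrt(2710) ≈ 156.17*I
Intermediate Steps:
m(B, Y) = -18 + B + 7*B*Y (m(B, Y) = (7*B*Y + B) - 18 = (B + 7*B*Y) - 18 = -18 + B + 7*B*Y)
sqrt(m(Z(3), 17) - 25572) = sqrt((-18 + 10 + 7*10*17) - 25572) = sqrt((-18 + 10 + 1190) - 25572) = sqrt(1182 - 25572) = sqrt(-24390) = 3*I*sqrt(2710)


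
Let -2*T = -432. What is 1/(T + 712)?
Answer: 1/928 ≈ 0.0010776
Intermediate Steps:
T = 216 (T = -½*(-432) = 216)
1/(T + 712) = 1/(216 + 712) = 1/928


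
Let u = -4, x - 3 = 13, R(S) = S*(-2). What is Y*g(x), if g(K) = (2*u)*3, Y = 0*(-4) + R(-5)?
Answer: -240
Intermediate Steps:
R(S) = -2*S
x = 16 (x = 3 + 13 = 16)
Y = 10 (Y = 0*(-4) - 2*(-5) = 0 + 10 = 10)
g(K) = -24 (g(K) = (2*(-4))*3 = -8*3 = -24)
Y*g(x) = 10*(-24) = -240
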